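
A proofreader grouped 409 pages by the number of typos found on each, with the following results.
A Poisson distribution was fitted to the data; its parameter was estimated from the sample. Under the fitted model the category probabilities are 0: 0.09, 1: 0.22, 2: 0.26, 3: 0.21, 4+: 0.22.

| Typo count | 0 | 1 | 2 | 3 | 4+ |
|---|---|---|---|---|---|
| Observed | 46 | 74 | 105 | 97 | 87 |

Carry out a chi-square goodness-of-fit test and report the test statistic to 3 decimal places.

Expected counts E_i = n·p_i: 409×0.09 = 36.81, 409×0.22 = 89.98, 409×0.26 = 106.34, 409×0.21 = 85.89, 409×0.22 = 89.98.
cat         O        E   (O−E)²/E
0          46    36.81     2.2944
1          74    89.98     2.8380
2         105   106.34     0.0169
3          97    85.89     1.4371
4+         87    89.98     0.0987
Sum = 6.685

6.685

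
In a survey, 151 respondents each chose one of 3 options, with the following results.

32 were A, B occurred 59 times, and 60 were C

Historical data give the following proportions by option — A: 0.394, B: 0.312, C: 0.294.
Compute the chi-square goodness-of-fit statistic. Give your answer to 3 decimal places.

21.192

Expected counts E_i = n·p_i: 151×0.394 = 59.494, 151×0.312 = 47.112, 151×0.294 = 44.394.
A: (32 − 59.494)²/59.494 = 755.920036/59.494 = 12.7058
B: (59 − 47.112)²/47.112 = 141.324544/47.112 = 2.9998
C: (60 − 44.394)²/44.394 = 243.547236/44.394 = 5.4860
Sum = 21.192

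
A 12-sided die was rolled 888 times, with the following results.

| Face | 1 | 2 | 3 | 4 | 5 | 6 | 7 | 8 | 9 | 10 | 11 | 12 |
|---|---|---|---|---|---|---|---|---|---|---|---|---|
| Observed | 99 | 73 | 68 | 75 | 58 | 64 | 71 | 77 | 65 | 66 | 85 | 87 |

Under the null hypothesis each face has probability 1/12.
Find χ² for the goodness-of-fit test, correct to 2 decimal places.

19.89

Under H₀ each category has probability 1/12, so each expected count is 888/12 = 74.
1: (99 − 74)²/74 = 625/74 = 8.446
2: (73 − 74)²/74 = 1/74 = 0.014
3: (68 − 74)²/74 = 36/74 = 0.486
4: (75 − 74)²/74 = 1/74 = 0.014
5: (58 − 74)²/74 = 256/74 = 3.459
6: (64 − 74)²/74 = 100/74 = 1.351
7: (71 − 74)²/74 = 9/74 = 0.122
8: (77 − 74)²/74 = 9/74 = 0.122
9: (65 − 74)²/74 = 81/74 = 1.095
10: (66 − 74)²/74 = 64/74 = 0.865
11: (85 − 74)²/74 = 121/74 = 1.635
12: (87 − 74)²/74 = 169/74 = 2.284
Sum = 19.89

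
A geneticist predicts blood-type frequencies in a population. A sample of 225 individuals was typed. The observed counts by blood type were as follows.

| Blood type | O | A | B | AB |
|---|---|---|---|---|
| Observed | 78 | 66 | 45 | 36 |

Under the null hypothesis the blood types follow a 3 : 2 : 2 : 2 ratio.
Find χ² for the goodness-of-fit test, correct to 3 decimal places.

Ratio total = 9. Expected counts: 225×3/9 = 75, 225×2/9 = 50, 225×2/9 = 50, 225×2/9 = 50.
O: (78 − 75)²/75 = 9/75 = 0.1200
A: (66 − 50)²/50 = 256/50 = 5.1200
B: (45 − 50)²/50 = 25/50 = 0.5000
AB: (36 − 50)²/50 = 196/50 = 3.9200
Sum = 9.660

9.660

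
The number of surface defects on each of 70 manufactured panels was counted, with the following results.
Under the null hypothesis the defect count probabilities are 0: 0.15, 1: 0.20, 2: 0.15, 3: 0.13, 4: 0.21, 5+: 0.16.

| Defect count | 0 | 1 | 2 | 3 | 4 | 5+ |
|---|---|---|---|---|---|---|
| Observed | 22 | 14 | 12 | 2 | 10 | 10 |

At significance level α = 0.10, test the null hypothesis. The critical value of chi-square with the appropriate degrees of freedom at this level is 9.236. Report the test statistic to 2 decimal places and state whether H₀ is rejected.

19.98; reject

Expected counts E_i = n·p_i: 70×0.15 = 10.5, 70×0.20 = 14, 70×0.15 = 10.5, 70×0.13 = 9.1, 70×0.21 = 14.7, 70×0.16 = 11.2.
cat         O        E   (O−E)²/E
0          22     10.5     12.595
1          14       14      0.000
2          12     10.5      0.214
3           2      9.1      5.540
4          10     14.7      1.503
5+         10     11.2      0.129
Sum = 19.98
df = 5. Since 19.98 > 9.236, we reject H₀.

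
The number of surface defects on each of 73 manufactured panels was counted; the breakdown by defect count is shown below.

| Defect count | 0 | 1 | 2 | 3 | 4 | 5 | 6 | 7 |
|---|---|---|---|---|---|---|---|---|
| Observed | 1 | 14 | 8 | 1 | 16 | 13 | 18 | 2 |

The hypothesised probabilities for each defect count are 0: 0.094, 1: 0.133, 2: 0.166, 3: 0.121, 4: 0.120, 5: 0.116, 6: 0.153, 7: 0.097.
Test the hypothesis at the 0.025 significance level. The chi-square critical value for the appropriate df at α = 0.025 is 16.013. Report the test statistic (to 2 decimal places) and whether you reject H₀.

Expected counts E_i = n·p_i: 73×0.094 = 6.862, 73×0.133 = 9.709, 73×0.166 = 12.118, 73×0.121 = 8.833, 73×0.120 = 8.76, 73×0.116 = 8.468, 73×0.153 = 11.169, 73×0.097 = 7.081.
cat         O        E   (O−E)²/E
0           1    6.862      5.008
1          14    9.709      1.896
2           8   12.118      1.399
3           1    8.833      6.946
4          16     8.76      5.984
5          13    8.468      2.425
6          18   11.169      4.178
7           2    7.081      3.646
Sum = 31.48
df = 7. Since 31.48 > 16.013, we reject H₀.

31.48; reject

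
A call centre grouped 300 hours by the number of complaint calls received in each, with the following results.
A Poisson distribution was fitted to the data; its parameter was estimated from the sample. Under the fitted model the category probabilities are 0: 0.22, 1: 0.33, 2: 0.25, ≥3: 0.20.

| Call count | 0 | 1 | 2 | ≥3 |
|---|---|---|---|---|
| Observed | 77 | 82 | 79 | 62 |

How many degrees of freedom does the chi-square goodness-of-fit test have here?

There are k = 4 categories and 1 parameter estimated from the data, so df = 4 − 1 − 1 = 2.

2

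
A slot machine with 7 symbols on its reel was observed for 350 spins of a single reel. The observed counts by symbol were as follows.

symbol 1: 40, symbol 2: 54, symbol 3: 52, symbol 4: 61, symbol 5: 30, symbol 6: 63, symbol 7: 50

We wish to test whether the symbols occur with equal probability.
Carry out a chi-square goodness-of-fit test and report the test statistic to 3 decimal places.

16.200

Expected count for each of the 7 categories: 350/7 = 50.
cat           O        E   (O−E)²/E
symbol 1     40       50     2.0000
symbol 2     54       50     0.3200
symbol 3     52       50     0.0800
symbol 4     61       50     2.4200
symbol 5     30       50     8.0000
symbol 6     63       50     3.3800
symbol 7     50       50     0.0000
Sum = 16.200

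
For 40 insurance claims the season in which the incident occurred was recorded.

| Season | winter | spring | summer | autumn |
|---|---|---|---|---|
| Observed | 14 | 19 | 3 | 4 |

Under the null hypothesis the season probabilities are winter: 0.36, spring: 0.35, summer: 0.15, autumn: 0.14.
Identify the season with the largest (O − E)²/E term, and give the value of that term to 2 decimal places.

Expected counts E_i = n·p_i: 40×0.36 = 14.4, 40×0.35 = 14, 40×0.15 = 6, 40×0.14 = 5.6.
χ² = (14−14.4)²/14.4 + (19−14)²/14 + (3−6)²/6 + (4−5.6)²/5.6
   = 0.011 + 1.786 + 1.500 + 0.457
The largest term is for spring: 1.79.

spring, 1.79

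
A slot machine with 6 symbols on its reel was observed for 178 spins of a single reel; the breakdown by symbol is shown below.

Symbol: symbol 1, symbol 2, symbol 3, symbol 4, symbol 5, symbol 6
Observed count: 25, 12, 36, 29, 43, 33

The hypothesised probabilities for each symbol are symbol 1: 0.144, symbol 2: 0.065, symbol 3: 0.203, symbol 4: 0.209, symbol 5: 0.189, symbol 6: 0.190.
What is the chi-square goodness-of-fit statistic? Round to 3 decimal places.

Expected counts E_i = n·p_i: 178×0.144 = 25.632, 178×0.065 = 11.57, 178×0.203 = 36.134, 178×0.209 = 37.202, 178×0.189 = 33.642, 178×0.190 = 33.82.
cat           O        E   (O−E)²/E
symbol 1     25   25.632     0.0156
symbol 2     12    11.57     0.0160
symbol 3     36   36.134     0.0005
symbol 4     29   37.202     1.8083
symbol 5     43   33.642     2.6031
symbol 6     33    33.82     0.0199
Sum = 4.463

4.463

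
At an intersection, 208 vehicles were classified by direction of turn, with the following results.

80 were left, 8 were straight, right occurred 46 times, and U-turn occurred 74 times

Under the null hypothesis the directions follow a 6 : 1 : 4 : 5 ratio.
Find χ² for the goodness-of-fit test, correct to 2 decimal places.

3.91

Ratio total = 16. Expected counts: 208×6/16 = 78, 208×1/16 = 13, 208×4/16 = 52, 208×5/16 = 65.
cat           O        E   (O−E)²/E
left         80       78      0.051
straight      8       13      1.923
right        46       52      0.692
U-turn       74       65      1.246
Sum = 3.91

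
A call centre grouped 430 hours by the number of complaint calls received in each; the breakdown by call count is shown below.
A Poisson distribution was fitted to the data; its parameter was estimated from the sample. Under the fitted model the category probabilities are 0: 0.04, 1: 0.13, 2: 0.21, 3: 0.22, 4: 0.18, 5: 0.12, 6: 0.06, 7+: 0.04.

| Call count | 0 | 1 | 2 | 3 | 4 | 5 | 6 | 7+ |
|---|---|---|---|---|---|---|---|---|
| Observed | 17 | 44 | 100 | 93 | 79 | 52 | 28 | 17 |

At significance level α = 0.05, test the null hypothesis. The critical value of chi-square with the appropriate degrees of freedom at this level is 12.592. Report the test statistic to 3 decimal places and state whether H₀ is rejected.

3.831; do not reject

Expected counts E_i = n·p_i: 430×0.04 = 17.2, 430×0.13 = 55.9, 430×0.21 = 90.3, 430×0.22 = 94.6, 430×0.18 = 77.4, 430×0.12 = 51.6, 430×0.06 = 25.8, 430×0.04 = 17.2.
cat         O        E   (O−E)²/E
0          17     17.2     0.0023
1          44     55.9     2.5333
2         100     90.3     1.0420
3          93     94.6     0.0271
4          79     77.4     0.0331
5          52     51.6     0.0031
6          28     25.8     0.1876
7+         17     17.2     0.0023
Sum = 3.831
df = 6. Since 3.831 < 12.592, we do not reject H₀.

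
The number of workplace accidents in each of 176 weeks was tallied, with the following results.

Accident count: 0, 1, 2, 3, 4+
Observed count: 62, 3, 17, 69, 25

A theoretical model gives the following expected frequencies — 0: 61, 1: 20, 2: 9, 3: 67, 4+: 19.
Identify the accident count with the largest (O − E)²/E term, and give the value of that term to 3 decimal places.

χ² = (62−61)²/61 + (3−20)²/20 + (17−9)²/9 + (69−67)²/67 + (25−19)²/19
   = 0.0164 + 14.4500 + 7.1111 + 0.0597 + 1.8947
The largest term is for 1: 14.450.

1, 14.450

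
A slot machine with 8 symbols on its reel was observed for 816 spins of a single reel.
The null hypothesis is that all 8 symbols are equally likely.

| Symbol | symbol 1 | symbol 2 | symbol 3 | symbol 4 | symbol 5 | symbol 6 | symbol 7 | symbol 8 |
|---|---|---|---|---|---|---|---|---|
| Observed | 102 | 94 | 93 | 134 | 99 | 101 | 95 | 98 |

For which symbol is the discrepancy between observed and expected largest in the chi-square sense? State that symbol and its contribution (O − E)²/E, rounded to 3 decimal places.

symbol 4, 10.039

Expected count for each of the 8 categories: 816/8 = 102.
cat           O        E   (O−E)²/E
symbol 1    102      102     0.0000
symbol 2     94      102     0.6275
symbol 3     93      102     0.7941
symbol 4    134      102    10.0392
symbol 5     99      102     0.0882
symbol 6    101      102     0.0098
symbol 7     95      102     0.4804
symbol 8     98      102     0.1569
The largest term is for symbol 4: 10.039.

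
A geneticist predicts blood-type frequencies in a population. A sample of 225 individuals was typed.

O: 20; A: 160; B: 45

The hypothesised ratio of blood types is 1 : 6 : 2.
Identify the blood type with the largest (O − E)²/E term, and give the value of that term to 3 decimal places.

O, 1.000

Ratio total = 9. Expected counts: 225×1/9 = 25, 225×6/9 = 150, 225×2/9 = 50.
χ² = (20−25)²/25 + (160−150)²/150 + (45−50)²/50
   = 1.0000 + 0.6667 + 0.5000
The largest term is for O: 1.000.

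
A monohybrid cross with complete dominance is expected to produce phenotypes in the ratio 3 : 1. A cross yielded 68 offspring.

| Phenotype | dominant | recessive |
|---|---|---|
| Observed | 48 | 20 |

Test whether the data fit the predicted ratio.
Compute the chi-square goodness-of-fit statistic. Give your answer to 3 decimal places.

Ratio total = 4. Expected counts: 68×3/4 = 51, 68×1/4 = 17.
dominant: (48 − 51)²/51 = 9/51 = 0.1765
recessive: (20 − 17)²/17 = 9/17 = 0.5294
Sum = 0.706

0.706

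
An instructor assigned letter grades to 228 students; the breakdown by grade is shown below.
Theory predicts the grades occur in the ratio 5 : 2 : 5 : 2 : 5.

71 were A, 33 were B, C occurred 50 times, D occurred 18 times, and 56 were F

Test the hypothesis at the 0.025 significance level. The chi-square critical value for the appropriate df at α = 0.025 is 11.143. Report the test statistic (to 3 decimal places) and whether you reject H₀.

8.825; do not reject

Ratio total = 19. Expected counts: 228×5/19 = 60, 228×2/19 = 24, 228×5/19 = 60, 228×2/19 = 24, 228×5/19 = 60.
A: (71 − 60)²/60 = 121/60 = 2.0167
B: (33 − 24)²/24 = 81/24 = 3.3750
C: (50 − 60)²/60 = 100/60 = 1.6667
D: (18 − 24)²/24 = 36/24 = 1.5000
F: (56 − 60)²/60 = 16/60 = 0.2667
Sum = 8.825
df = 4. Since 8.825 < 11.143, we do not reject H₀.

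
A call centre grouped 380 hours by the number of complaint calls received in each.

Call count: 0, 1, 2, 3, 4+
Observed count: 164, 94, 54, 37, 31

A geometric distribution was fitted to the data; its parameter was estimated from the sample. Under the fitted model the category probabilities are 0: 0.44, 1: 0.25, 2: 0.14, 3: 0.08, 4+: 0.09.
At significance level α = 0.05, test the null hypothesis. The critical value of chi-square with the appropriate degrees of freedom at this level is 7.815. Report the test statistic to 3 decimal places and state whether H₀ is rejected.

1.816; do not reject

Expected counts E_i = n·p_i: 380×0.44 = 167.2, 380×0.25 = 95, 380×0.14 = 53.2, 380×0.08 = 30.4, 380×0.09 = 34.2.
cat         O        E   (O−E)²/E
0         164    167.2     0.0612
1          94       95     0.0105
2          54     53.2     0.0120
3          37     30.4     1.4329
4+         31     34.2     0.2994
Sum = 1.816
df = 3. Since 1.816 < 7.815, we do not reject H₀.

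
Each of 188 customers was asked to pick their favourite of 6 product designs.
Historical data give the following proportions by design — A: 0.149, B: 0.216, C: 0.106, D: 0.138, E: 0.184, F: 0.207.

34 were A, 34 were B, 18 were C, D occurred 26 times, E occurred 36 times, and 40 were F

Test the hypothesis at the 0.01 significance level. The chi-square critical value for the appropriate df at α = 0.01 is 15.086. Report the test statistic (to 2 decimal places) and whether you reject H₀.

2.63; do not reject

Expected counts E_i = n·p_i: 188×0.149 = 28.012, 188×0.216 = 40.608, 188×0.106 = 19.928, 188×0.138 = 25.944, 188×0.184 = 34.592, 188×0.207 = 38.916.
A: (34 − 28.012)²/28.012 = 35.856144/28.012 = 1.280
B: (34 − 40.608)²/40.608 = 43.665664/40.608 = 1.075
C: (18 − 19.928)²/19.928 = 3.717184/19.928 = 0.187
D: (26 − 25.944)²/25.944 = 0.003136/25.944 = 0.000
E: (36 − 34.592)²/34.592 = 1.982464/34.592 = 0.057
F: (40 − 38.916)²/38.916 = 1.175056/38.916 = 0.030
Sum = 2.63
df = 5. Since 2.63 < 15.086, we do not reject H₀.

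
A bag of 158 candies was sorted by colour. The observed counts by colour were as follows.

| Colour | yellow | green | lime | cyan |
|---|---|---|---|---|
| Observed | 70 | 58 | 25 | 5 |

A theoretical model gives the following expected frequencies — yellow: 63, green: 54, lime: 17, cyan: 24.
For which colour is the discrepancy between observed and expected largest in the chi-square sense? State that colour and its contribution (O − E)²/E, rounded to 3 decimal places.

cat         O        E   (O−E)²/E
yellow     70       63     0.7778
green      58       54     0.2963
lime       25       17     3.7647
cyan        5       24    15.0417
The largest term is for cyan: 15.042.

cyan, 15.042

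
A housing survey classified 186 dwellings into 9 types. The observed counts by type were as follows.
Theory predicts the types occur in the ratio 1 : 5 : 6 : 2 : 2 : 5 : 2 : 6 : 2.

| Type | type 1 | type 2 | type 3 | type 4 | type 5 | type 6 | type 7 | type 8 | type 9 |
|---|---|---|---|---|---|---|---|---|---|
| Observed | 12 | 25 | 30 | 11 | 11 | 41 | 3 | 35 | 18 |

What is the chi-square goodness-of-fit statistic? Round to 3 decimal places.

21.811

Ratio total = 31. Expected counts: 186×1/31 = 6, 186×5/31 = 30, 186×6/31 = 36, 186×2/31 = 12, 186×2/31 = 12, 186×5/31 = 30, 186×2/31 = 12, 186×6/31 = 36, 186×2/31 = 12.
type 1: (12 − 6)²/6 = 36/6 = 6.0000
type 2: (25 − 30)²/30 = 25/30 = 0.8333
type 3: (30 − 36)²/36 = 36/36 = 1.0000
type 4: (11 − 12)²/12 = 1/12 = 0.0833
type 5: (11 − 12)²/12 = 1/12 = 0.0833
type 6: (41 − 30)²/30 = 121/30 = 4.0333
type 7: (3 − 12)²/12 = 81/12 = 6.7500
type 8: (35 − 36)²/36 = 1/36 = 0.0278
type 9: (18 − 12)²/12 = 36/12 = 3.0000
Sum = 21.811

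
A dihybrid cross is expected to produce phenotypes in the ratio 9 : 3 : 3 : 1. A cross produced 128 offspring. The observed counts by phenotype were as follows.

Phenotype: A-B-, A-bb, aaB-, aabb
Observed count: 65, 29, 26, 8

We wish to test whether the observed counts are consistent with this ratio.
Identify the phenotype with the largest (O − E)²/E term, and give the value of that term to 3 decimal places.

Ratio total = 16. Expected counts: 128×9/16 = 72, 128×3/16 = 24, 128×3/16 = 24, 128×1/16 = 8.
A-B-: (65 − 72)²/72 = 49/72 = 0.6806
A-bb: (29 − 24)²/24 = 25/24 = 1.0417
aaB-: (26 − 24)²/24 = 4/24 = 0.1667
aabb: (8 − 8)²/8 = 0/8 = 0.0000
The largest term is for A-bb: 1.042.

A-bb, 1.042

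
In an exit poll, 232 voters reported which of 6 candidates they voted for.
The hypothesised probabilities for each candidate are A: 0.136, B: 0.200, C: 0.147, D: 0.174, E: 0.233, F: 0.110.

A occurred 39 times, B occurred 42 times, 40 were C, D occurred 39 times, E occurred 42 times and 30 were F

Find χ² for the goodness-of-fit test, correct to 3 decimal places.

6.716

Expected counts E_i = n·p_i: 232×0.136 = 31.552, 232×0.200 = 46.4, 232×0.147 = 34.104, 232×0.174 = 40.368, 232×0.233 = 54.056, 232×0.110 = 25.52.
cat         O        E   (O−E)²/E
A          39   31.552     1.7581
B          42     46.4     0.4172
C          40   34.104     1.0193
D          39   40.368     0.0464
E          42   54.056     2.6888
F          30    25.52     0.7865
Sum = 6.716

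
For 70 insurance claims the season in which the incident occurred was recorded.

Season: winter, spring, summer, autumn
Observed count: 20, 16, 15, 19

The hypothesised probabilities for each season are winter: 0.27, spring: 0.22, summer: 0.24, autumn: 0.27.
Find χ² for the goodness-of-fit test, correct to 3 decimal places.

Expected counts E_i = n·p_i: 70×0.27 = 18.9, 70×0.22 = 15.4, 70×0.24 = 16.8, 70×0.27 = 18.9.
winter: (20 − 18.9)²/18.9 = 1.21/18.9 = 0.0640
spring: (16 − 15.4)²/15.4 = 0.36/15.4 = 0.0234
summer: (15 − 16.8)²/16.8 = 3.24/16.8 = 0.1929
autumn: (19 − 18.9)²/18.9 = 0.01/18.9 = 0.0005
Sum = 0.281

0.281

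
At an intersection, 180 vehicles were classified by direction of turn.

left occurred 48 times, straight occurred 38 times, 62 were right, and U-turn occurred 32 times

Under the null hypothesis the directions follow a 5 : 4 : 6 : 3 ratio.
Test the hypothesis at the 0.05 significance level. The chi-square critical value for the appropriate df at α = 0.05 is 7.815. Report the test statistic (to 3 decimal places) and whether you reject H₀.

Ratio total = 18. Expected counts: 180×5/18 = 50, 180×4/18 = 40, 180×6/18 = 60, 180×3/18 = 30.
left: (48 − 50)²/50 = 4/50 = 0.0800
straight: (38 − 40)²/40 = 4/40 = 0.1000
right: (62 − 60)²/60 = 4/60 = 0.0667
U-turn: (32 − 30)²/30 = 4/30 = 0.1333
Sum = 0.380
df = 3. Since 0.380 < 7.815, we do not reject H₀.

0.380; do not reject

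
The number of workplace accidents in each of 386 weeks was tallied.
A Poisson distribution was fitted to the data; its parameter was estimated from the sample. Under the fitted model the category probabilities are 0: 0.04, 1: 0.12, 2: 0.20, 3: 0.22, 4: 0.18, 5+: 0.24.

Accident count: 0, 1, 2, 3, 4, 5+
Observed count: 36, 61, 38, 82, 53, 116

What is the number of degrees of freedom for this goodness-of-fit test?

4

There are k = 6 categories and 1 parameter estimated from the data, so df = 6 − 1 − 1 = 4.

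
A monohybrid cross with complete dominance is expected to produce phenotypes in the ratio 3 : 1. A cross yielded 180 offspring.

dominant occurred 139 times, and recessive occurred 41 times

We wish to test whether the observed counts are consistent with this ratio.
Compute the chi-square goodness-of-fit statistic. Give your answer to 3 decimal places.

0.474

Ratio total = 4. Expected counts: 180×3/4 = 135, 180×1/4 = 45.
dominant: (139 − 135)²/135 = 16/135 = 0.1185
recessive: (41 − 45)²/45 = 16/45 = 0.3556
Sum = 0.474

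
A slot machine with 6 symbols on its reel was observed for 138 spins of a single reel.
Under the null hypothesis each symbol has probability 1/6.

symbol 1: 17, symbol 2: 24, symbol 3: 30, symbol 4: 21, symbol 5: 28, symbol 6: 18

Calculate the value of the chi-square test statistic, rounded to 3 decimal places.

Under H₀ each category has probability 1/6, so each expected count is 138/6 = 23.
χ² = (17−23)²/23 + (24−23)²/23 + (30−23)²/23 + (21−23)²/23 + (28−23)²/23 + (18−23)²/23
   = 1.5652 + 0.0435 + 2.1304 + 0.1739 + 1.0870 + 1.0870
Sum = 6.087

6.087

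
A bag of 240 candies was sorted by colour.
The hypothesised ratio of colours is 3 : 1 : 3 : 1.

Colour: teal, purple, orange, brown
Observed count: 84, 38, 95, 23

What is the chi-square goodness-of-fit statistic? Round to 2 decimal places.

4.44

Ratio total = 8. Expected counts: 240×3/8 = 90, 240×1/8 = 30, 240×3/8 = 90, 240×1/8 = 30.
χ² = (84−90)²/90 + (38−30)²/30 + (95−90)²/90 + (23−30)²/30
   = 0.400 + 2.133 + 0.278 + 1.633
Sum = 4.44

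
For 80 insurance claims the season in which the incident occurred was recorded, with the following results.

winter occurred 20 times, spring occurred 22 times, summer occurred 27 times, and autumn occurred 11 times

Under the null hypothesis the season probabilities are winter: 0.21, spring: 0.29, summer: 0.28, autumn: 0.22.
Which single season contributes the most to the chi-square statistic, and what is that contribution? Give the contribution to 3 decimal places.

Expected counts E_i = n·p_i: 80×0.21 = 16.8, 80×0.29 = 23.2, 80×0.28 = 22.4, 80×0.22 = 17.6.
cat         O        E   (O−E)²/E
winter     20     16.8     0.6095
spring     22     23.2     0.0621
summer     27     22.4     0.9446
autumn     11     17.6     2.4750
The largest term is for autumn: 2.475.

autumn, 2.475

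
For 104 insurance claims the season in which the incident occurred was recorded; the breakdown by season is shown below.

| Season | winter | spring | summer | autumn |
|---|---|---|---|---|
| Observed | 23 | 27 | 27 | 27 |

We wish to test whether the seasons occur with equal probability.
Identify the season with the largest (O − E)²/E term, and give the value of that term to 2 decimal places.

winter, 0.35

Expected count for each of the 4 categories: 104/4 = 26.
χ² = (23−26)²/26 + (27−26)²/26 + (27−26)²/26 + (27−26)²/26
   = 0.346 + 0.038 + 0.038 + 0.038
The largest term is for winter: 0.35.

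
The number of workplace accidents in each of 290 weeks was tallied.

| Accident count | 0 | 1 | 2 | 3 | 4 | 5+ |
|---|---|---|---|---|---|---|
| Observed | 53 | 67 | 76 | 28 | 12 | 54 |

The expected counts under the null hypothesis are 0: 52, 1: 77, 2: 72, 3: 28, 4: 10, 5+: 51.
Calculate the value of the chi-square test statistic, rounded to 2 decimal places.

2.12

0: (53 − 52)²/52 = 1/52 = 0.019
1: (67 − 77)²/77 = 100/77 = 1.299
2: (76 − 72)²/72 = 16/72 = 0.222
3: (28 − 28)²/28 = 0/28 = 0.000
4: (12 − 10)²/10 = 4/10 = 0.400
5+: (54 − 51)²/51 = 9/51 = 0.176
Sum = 2.12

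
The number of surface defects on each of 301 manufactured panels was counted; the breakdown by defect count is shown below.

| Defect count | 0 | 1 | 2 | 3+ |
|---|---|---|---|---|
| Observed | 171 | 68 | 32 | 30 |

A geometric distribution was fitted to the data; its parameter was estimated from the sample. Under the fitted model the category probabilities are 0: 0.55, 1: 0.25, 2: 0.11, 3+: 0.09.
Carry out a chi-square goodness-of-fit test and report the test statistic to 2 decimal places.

1.23

Expected counts E_i = n·p_i: 301×0.55 = 165.55, 301×0.25 = 75.25, 301×0.11 = 33.11, 301×0.09 = 27.09.
0: (171 − 165.55)²/165.55 = 29.7025/165.55 = 0.179
1: (68 − 75.25)²/75.25 = 52.5625/75.25 = 0.699
2: (32 − 33.11)²/33.11 = 1.2321/33.11 = 0.037
3+: (30 − 27.09)²/27.09 = 8.4681/27.09 = 0.313
Sum = 1.23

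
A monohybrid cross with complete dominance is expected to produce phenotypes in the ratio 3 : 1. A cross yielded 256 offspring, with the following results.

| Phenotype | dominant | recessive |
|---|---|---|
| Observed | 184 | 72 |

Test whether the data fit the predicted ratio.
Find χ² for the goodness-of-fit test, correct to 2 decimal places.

1.33

Ratio total = 4. Expected counts: 256×3/4 = 192, 256×1/4 = 64.
dominant: (184 − 192)²/192 = 64/192 = 0.333
recessive: (72 − 64)²/64 = 64/64 = 1.000
Sum = 1.33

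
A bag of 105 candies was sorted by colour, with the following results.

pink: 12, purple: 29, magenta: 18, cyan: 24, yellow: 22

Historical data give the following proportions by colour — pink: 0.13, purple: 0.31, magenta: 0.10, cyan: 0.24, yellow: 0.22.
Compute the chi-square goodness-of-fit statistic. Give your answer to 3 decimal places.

Expected counts E_i = n·p_i: 105×0.13 = 13.65, 105×0.31 = 32.55, 105×0.10 = 10.5, 105×0.24 = 25.2, 105×0.22 = 23.1.
cat          O        E   (O−E)²/E
pink        12    13.65     0.1995
purple      29    32.55     0.3872
magenta     18     10.5     5.3571
cyan        24     25.2     0.0571
yellow      22     23.1     0.0524
Sum = 6.053

6.053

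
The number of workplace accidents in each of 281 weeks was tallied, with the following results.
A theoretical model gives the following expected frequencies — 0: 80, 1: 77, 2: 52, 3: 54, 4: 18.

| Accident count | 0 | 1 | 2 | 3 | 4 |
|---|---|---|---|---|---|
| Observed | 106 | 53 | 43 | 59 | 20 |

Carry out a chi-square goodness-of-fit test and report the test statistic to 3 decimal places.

18.173

cat         O        E   (O−E)²/E
0         106       80     8.4500
1          53       77     7.4805
2          43       52     1.5577
3          59       54     0.4630
4          20       18     0.2222
Sum = 18.173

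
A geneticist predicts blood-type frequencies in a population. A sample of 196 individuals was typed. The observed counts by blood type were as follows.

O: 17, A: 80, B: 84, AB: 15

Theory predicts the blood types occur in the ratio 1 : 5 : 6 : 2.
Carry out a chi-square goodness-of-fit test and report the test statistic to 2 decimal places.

Ratio total = 14. Expected counts: 196×1/14 = 14, 196×5/14 = 70, 196×6/14 = 84, 196×2/14 = 28.
χ² = (17−14)²/14 + (80−70)²/70 + (84−84)²/84 + (15−28)²/28
   = 0.643 + 1.429 + 0.000 + 6.036
Sum = 8.11

8.11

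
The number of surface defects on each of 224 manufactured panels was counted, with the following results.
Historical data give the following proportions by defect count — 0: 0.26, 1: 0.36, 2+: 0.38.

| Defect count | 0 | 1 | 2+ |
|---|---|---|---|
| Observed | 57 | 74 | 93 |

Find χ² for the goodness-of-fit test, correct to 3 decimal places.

1.303

Expected counts E_i = n·p_i: 224×0.26 = 58.24, 224×0.36 = 80.64, 224×0.38 = 85.12.
cat         O        E   (O−E)²/E
0          57    58.24     0.0264
1          74    80.64     0.5467
2+         93    85.12     0.7295
Sum = 1.303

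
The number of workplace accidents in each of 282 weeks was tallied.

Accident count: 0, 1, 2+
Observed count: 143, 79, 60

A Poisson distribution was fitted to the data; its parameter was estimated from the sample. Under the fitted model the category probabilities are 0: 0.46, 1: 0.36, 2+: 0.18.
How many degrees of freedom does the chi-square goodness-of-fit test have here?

There are k = 3 categories and 1 parameter estimated from the data, so df = 3 − 1 − 1 = 1.

1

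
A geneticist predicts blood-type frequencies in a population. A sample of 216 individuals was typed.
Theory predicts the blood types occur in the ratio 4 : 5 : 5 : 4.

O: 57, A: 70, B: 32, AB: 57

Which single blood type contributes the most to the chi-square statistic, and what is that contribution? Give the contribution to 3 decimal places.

B, 13.067

Ratio total = 18. Expected counts: 216×4/18 = 48, 216×5/18 = 60, 216×5/18 = 60, 216×4/18 = 48.
O: (57 − 48)²/48 = 81/48 = 1.6875
A: (70 − 60)²/60 = 100/60 = 1.6667
B: (32 − 60)²/60 = 784/60 = 13.0667
AB: (57 − 48)²/48 = 81/48 = 1.6875
The largest term is for B: 13.067.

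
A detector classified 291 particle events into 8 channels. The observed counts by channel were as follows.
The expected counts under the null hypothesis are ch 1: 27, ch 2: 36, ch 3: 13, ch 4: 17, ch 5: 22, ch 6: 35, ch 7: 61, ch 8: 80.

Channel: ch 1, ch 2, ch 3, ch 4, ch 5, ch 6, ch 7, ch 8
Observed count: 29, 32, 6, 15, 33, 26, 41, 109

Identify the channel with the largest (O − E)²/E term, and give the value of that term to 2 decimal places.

cat         O        E   (O−E)²/E
ch 1       29       27      0.148
ch 2       32       36      0.444
ch 3        6       13      3.769
ch 4       15       17      0.235
ch 5       33       22      5.500
ch 6       26       35      2.314
ch 7       41       61      6.557
ch 8      109       80     10.513
The largest term is for ch 8: 10.51.

ch 8, 10.51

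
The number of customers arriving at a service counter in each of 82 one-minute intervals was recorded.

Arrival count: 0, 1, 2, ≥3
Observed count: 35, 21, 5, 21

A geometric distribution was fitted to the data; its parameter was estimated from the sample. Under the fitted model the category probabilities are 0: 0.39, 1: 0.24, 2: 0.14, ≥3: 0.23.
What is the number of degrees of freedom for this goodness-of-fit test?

2

There are k = 4 categories and 1 parameter estimated from the data, so df = 4 − 1 − 1 = 2.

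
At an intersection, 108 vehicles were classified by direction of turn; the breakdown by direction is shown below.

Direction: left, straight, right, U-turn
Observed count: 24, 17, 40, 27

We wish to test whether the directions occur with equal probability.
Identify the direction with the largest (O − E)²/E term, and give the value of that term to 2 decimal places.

Expected count for each of the 4 categories: 108/4 = 27.
χ² = (24−27)²/27 + (17−27)²/27 + (40−27)²/27 + (27−27)²/27
   = 0.333 + 3.704 + 6.259 + 0.000
The largest term is for right: 6.26.

right, 6.26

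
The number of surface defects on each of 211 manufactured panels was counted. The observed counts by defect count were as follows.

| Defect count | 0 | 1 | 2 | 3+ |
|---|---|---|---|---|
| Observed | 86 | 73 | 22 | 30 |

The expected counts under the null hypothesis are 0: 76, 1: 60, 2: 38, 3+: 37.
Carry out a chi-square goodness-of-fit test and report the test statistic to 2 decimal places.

12.19

cat         O        E   (O−E)²/E
0          86       76      1.316
1          73       60      2.817
2          22       38      6.737
3+         30       37      1.324
Sum = 12.19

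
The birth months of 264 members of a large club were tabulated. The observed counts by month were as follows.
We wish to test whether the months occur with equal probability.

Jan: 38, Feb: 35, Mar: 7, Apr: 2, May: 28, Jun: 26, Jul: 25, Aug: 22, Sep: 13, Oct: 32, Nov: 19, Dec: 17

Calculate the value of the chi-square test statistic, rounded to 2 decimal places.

Expected count for each of the 12 categories: 264/12 = 22.
Jan: (38 − 22)²/22 = 256/22 = 11.636
Feb: (35 − 22)²/22 = 169/22 = 7.682
Mar: (7 − 22)²/22 = 225/22 = 10.227
Apr: (2 − 22)²/22 = 400/22 = 18.182
May: (28 − 22)²/22 = 36/22 = 1.636
Jun: (26 − 22)²/22 = 16/22 = 0.727
Jul: (25 − 22)²/22 = 9/22 = 0.409
Aug: (22 − 22)²/22 = 0/22 = 0.000
Sep: (13 − 22)²/22 = 81/22 = 3.682
Oct: (32 − 22)²/22 = 100/22 = 4.545
Nov: (19 − 22)²/22 = 9/22 = 0.409
Dec: (17 − 22)²/22 = 25/22 = 1.136
Sum = 60.27

60.27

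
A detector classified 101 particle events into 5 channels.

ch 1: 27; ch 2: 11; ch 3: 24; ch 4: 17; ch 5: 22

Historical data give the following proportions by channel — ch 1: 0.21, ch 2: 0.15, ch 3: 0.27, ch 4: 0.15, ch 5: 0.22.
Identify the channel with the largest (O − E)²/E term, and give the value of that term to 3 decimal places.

ch 1, 1.581

Expected counts E_i = n·p_i: 101×0.21 = 21.21, 101×0.15 = 15.15, 101×0.27 = 27.27, 101×0.15 = 15.15, 101×0.22 = 22.22.
χ² = (27−21.21)²/21.21 + (11−15.15)²/15.15 + (24−27.27)²/27.27 + (17−15.15)²/15.15 + (22−22.22)²/22.22
   = 1.5806 + 1.1368 + 0.3921 + 0.2259 + 0.0022
The largest term is for ch 1: 1.581.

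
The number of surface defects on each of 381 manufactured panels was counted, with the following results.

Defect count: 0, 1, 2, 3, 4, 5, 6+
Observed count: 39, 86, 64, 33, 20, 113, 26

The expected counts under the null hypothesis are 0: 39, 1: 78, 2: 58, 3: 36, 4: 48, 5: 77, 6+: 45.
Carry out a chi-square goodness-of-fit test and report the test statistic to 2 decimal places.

χ² = (39−39)²/39 + (86−78)²/78 + (64−58)²/58 + (33−36)²/36 + (20−48)²/48 + (113−77)²/77 + (26−45)²/45
   = 0.000 + 0.821 + 0.621 + 0.250 + 16.333 + 16.831 + 8.022
Sum = 42.88

42.88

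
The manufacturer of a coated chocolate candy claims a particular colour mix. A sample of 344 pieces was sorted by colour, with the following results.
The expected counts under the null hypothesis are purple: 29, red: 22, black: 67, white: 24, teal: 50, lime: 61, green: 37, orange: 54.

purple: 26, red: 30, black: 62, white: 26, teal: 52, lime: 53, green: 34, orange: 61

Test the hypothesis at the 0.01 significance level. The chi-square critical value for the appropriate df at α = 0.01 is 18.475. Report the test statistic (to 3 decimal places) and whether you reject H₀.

6.039; do not reject

cat         O        E   (O−E)²/E
purple     26       29     0.3103
red        30       22     2.9091
black      62       67     0.3731
white      26       24     0.1667
teal       52       50     0.0800
lime       53       61     1.0492
green      34       37     0.2432
orange     61       54     0.9074
Sum = 6.039
df = 7. Since 6.039 < 18.475, we do not reject H₀.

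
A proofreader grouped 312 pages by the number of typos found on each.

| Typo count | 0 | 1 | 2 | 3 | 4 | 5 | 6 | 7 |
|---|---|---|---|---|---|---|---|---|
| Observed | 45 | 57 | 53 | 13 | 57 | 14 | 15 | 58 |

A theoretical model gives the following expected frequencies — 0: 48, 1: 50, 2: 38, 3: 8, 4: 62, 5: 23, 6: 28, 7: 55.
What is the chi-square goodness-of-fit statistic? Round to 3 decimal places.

20.338

χ² = (45−48)²/48 + (57−50)²/50 + (53−38)²/38 + (13−8)²/8 + (57−62)²/62 + (14−23)²/23 + (15−28)²/28 + (58−55)²/55
   = 0.1875 + 0.9800 + 5.9211 + 3.1250 + 0.4032 + 3.5217 + 6.0357 + 0.1636
Sum = 20.338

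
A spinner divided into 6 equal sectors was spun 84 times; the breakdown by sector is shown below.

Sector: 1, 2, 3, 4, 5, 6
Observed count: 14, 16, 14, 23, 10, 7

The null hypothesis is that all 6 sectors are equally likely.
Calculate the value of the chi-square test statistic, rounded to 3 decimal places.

Under H₀ each category has probability 1/6, so each expected count is 84/6 = 14.
χ² = (14−14)²/14 + (16−14)²/14 + (14−14)²/14 + (23−14)²/14 + (10−14)²/14 + (7−14)²/14
   = 0.0000 + 0.2857 + 0.0000 + 5.7857 + 1.1429 + 3.5000
Sum = 10.714

10.714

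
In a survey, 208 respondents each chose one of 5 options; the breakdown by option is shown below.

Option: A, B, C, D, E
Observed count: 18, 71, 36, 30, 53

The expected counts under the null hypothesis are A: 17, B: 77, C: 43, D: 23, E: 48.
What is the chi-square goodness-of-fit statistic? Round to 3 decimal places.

4.317

χ² = (18−17)²/17 + (71−77)²/77 + (36−43)²/43 + (30−23)²/23 + (53−48)²/48
   = 0.0588 + 0.4675 + 1.1395 + 2.1304 + 0.5208
Sum = 4.317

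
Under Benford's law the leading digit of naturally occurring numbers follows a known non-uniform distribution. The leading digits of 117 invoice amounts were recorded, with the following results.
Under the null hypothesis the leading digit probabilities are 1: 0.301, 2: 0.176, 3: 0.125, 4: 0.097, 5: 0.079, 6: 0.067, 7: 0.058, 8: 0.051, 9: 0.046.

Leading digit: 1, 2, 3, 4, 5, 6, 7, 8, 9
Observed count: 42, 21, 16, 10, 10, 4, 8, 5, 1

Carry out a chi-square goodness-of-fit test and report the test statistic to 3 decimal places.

7.488

Expected counts E_i = n·p_i: 117×0.301 = 35.217, 117×0.176 = 20.592, 117×0.125 = 14.625, 117×0.097 = 11.349, 117×0.079 = 9.243, 117×0.067 = 7.839, 117×0.058 = 6.786, 117×0.051 = 5.967, 117×0.046 = 5.382.
χ² = (42−35.217)²/35.217 + (21−20.592)²/20.592 + (16−14.625)²/14.625 + (10−11.349)²/11.349 + (10−9.243)²/9.243 + (4−7.839)²/7.839 + (8−6.786)²/6.786 + (5−5.967)²/5.967 + (1−5.382)²/5.382
   = 1.3064 + 0.0081 + 0.1293 + 0.1603 + 0.0620 + 1.8801 + 0.2172 + 0.1567 + 3.5678
Sum = 7.488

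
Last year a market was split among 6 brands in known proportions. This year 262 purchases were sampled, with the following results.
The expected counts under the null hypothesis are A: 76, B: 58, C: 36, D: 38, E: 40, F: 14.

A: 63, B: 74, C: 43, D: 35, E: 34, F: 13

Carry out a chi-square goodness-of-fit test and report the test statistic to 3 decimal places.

9.207

χ² = (63−76)²/76 + (74−58)²/58 + (43−36)²/36 + (35−38)²/38 + (34−40)²/40 + (13−14)²/14
   = 2.2237 + 4.4138 + 1.3611 + 0.2368 + 0.9000 + 0.0714
Sum = 9.207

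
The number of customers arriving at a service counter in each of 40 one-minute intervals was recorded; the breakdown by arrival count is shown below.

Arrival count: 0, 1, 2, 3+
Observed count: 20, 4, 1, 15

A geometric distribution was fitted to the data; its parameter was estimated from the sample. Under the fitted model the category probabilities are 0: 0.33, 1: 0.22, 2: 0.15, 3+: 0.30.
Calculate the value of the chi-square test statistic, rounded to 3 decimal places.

11.038

Expected counts E_i = n·p_i: 40×0.33 = 13.2, 40×0.22 = 8.8, 40×0.15 = 6, 40×0.30 = 12.
cat         O        E   (O−E)²/E
0          20     13.2     3.5030
1           4      8.8     2.6182
2           1        6     4.1667
3+         15       12     0.7500
Sum = 11.038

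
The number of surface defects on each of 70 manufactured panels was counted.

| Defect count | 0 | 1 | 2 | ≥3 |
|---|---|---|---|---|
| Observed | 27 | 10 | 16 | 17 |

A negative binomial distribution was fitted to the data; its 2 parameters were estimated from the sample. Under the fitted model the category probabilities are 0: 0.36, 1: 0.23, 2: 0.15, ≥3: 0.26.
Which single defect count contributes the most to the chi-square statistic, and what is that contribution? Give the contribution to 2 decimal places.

2, 2.88

Expected counts E_i = n·p_i: 70×0.36 = 25.2, 70×0.23 = 16.1, 70×0.15 = 10.5, 70×0.26 = 18.2.
0: (27 − 25.2)²/25.2 = 3.24/25.2 = 0.129
1: (10 − 16.1)²/16.1 = 37.21/16.1 = 2.311
2: (16 − 10.5)²/10.5 = 30.25/10.5 = 2.881
≥3: (17 − 18.2)²/18.2 = 1.44/18.2 = 0.079
The largest term is for 2: 2.88.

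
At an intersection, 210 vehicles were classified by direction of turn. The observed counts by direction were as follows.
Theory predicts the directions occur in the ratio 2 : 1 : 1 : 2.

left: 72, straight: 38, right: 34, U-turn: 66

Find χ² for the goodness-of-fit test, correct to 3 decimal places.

0.571

Ratio total = 6. Expected counts: 210×2/6 = 70, 210×1/6 = 35, 210×1/6 = 35, 210×2/6 = 70.
left: (72 − 70)²/70 = 4/70 = 0.0571
straight: (38 − 35)²/35 = 9/35 = 0.2571
right: (34 − 35)²/35 = 1/35 = 0.0286
U-turn: (66 − 70)²/70 = 16/70 = 0.2286
Sum = 0.571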